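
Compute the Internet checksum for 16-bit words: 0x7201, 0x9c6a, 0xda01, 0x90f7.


Sum all words (with carry folding):
+ 0x7201 = 0x7201
+ 0x9c6a = 0x0e6c
+ 0xda01 = 0xe86d
+ 0x90f7 = 0x7965
One's complement: ~0x7965
Checksum = 0x869a


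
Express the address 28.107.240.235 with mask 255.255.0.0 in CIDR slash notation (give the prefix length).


Binary: 11111111.11111111.00000000.00000000
Count leading 1s
Prefix: /16


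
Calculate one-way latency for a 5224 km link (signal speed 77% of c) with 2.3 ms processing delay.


Speed = 0.77 * 3e5 km/s = 231000 km/s
Propagation delay = 5224 / 231000 = 0.0226 s = 22.6147 ms
Processing delay = 2.3 ms
Total one-way latency = 24.9147 ms


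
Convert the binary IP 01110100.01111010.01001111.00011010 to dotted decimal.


01110100 = 116
01111010 = 122
01001111 = 79
00011010 = 26
IP: 116.122.79.26


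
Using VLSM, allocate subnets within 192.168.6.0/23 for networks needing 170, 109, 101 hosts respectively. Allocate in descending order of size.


170 hosts -> /24 (254 usable): 192.168.6.0/24
109 hosts -> /25 (126 usable): 192.168.7.0/25
101 hosts -> /25 (126 usable): 192.168.7.128/25
Allocation: 192.168.6.0/24 (170 hosts, 254 usable); 192.168.7.0/25 (109 hosts, 126 usable); 192.168.7.128/25 (101 hosts, 126 usable)


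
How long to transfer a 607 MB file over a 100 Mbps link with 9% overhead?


Effective throughput = 100 * (1 - 9/100) = 91 Mbps
File size in Mb = 607 * 8 = 4856 Mb
Time = 4856 / 91
Time = 53.3626 seconds


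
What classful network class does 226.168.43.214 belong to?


First octet: 226
Binary: 11100010
1110xxxx -> Class D (224-239)
Class D (multicast), default mask N/A


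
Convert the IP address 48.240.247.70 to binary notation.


48 = 00110000
240 = 11110000
247 = 11110111
70 = 01000110
Binary: 00110000.11110000.11110111.01000110


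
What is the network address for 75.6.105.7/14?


IP:   01001011.00000110.01101001.00000111
Mask: 11111111.11111100.00000000.00000000
AND operation:
Net:  01001011.00000100.00000000.00000000
Network: 75.4.0.0/14


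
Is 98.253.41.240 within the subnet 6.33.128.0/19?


Subnet network: 6.33.128.0
Test IP AND mask: 98.253.32.0
No, 98.253.41.240 is not in 6.33.128.0/19


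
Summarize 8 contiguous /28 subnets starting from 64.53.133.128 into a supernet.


Original prefix: /28
Number of subnets: 8 = 2^3
New prefix = 28 - 3 = 25
Supernet: 64.53.133.128/25


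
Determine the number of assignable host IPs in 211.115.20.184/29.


Host bits = 32 - 29 = 3
Total addresses = 2^3 = 8
Usable = total - 2 (network and broadcast)
Usable hosts: 6


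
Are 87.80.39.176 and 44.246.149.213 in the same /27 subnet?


Mask: 255.255.255.224
87.80.39.176 AND mask = 87.80.39.160
44.246.149.213 AND mask = 44.246.149.192
No, different subnets (87.80.39.160 vs 44.246.149.192)


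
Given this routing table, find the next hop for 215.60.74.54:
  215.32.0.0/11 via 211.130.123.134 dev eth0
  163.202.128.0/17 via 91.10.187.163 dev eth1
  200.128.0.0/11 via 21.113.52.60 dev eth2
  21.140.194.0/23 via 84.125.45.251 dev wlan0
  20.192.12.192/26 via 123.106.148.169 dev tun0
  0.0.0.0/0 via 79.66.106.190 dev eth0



Longest prefix match for 215.60.74.54:
  /11 215.32.0.0: MATCH
  /17 163.202.128.0: no
  /11 200.128.0.0: no
  /23 21.140.194.0: no
  /26 20.192.12.192: no
  /0 0.0.0.0: MATCH
Selected: next-hop 211.130.123.134 via eth0 (matched /11)


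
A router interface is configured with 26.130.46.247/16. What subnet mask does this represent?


/16 means 16 network bits, 16 host bits
Binary: 11111111111111110000000000000000
Mask: 255.255.0.0


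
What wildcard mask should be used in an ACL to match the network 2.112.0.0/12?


Subnet mask: 255.240.0.0
Wildcard = 255.255.255.255 - subnet mask
255 - 255 = 0
255 - 240 = 15
255 - 0 = 255
255 - 0 = 255
Wildcard: 0.15.255.255


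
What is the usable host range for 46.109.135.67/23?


Network: 46.109.134.0
Broadcast: 46.109.135.255
First usable = network + 1
Last usable = broadcast - 1
Range: 46.109.134.1 to 46.109.135.254


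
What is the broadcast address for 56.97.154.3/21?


Network: 56.97.152.0/21
Host bits = 11
Set all host bits to 1:
Broadcast: 56.97.159.255


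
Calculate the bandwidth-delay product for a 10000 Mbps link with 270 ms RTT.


BDP = bandwidth * RTT
= 10000 Mbps * 270 ms
= 10000 * 1e6 * 270 / 1000 bits
= 2700000000 bits
= 337500000 bytes
= 329589.8438 KB
BDP = 2700000000 bits (337500000 bytes)


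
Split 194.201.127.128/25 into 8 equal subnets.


New prefix = 25 + 3 = 28
Each subnet has 16 addresses
  194.201.127.128/28
  194.201.127.144/28
  194.201.127.160/28
  194.201.127.176/28
  194.201.127.192/28
  194.201.127.208/28
  194.201.127.224/28
  194.201.127.240/28
Subnets: 194.201.127.128/28, 194.201.127.144/28, 194.201.127.160/28, 194.201.127.176/28, 194.201.127.192/28, 194.201.127.208/28, 194.201.127.224/28, 194.201.127.240/28


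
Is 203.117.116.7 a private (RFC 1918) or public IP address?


RFC 1918 private ranges:
  10.0.0.0/8 (10.0.0.0 - 10.255.255.255)
  172.16.0.0/12 (172.16.0.0 - 172.31.255.255)
  192.168.0.0/16 (192.168.0.0 - 192.168.255.255)
Public (not in any RFC 1918 range)


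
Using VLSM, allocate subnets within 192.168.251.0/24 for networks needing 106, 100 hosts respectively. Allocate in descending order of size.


106 hosts -> /25 (126 usable): 192.168.251.0/25
100 hosts -> /25 (126 usable): 192.168.251.128/25
Allocation: 192.168.251.0/25 (106 hosts, 126 usable); 192.168.251.128/25 (100 hosts, 126 usable)


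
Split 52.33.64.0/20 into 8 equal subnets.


New prefix = 20 + 3 = 23
Each subnet has 512 addresses
  52.33.64.0/23
  52.33.66.0/23
  52.33.68.0/23
  52.33.70.0/23
  52.33.72.0/23
  52.33.74.0/23
  52.33.76.0/23
  52.33.78.0/23
Subnets: 52.33.64.0/23, 52.33.66.0/23, 52.33.68.0/23, 52.33.70.0/23, 52.33.72.0/23, 52.33.74.0/23, 52.33.76.0/23, 52.33.78.0/23


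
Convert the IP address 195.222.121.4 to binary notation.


195 = 11000011
222 = 11011110
121 = 01111001
4 = 00000100
Binary: 11000011.11011110.01111001.00000100


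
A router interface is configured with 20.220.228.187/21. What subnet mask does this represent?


/21 means 21 network bits, 11 host bits
Binary: 11111111111111111111100000000000
Mask: 255.255.248.0


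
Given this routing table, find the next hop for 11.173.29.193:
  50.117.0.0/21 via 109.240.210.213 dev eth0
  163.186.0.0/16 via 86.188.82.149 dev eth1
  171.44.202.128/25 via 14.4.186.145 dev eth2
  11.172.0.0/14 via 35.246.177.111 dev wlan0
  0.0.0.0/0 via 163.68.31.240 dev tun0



Longest prefix match for 11.173.29.193:
  /21 50.117.0.0: no
  /16 163.186.0.0: no
  /25 171.44.202.128: no
  /14 11.172.0.0: MATCH
  /0 0.0.0.0: MATCH
Selected: next-hop 35.246.177.111 via wlan0 (matched /14)


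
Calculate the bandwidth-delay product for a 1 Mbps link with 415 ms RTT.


BDP = bandwidth * RTT
= 1 Mbps * 415 ms
= 1 * 1e6 * 415 / 1000 bits
= 415000 bits
= 51875 bytes
= 50.6592 KB
BDP = 415000 bits (51875 bytes)


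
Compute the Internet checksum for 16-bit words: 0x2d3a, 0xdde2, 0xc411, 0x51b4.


Sum all words (with carry folding):
+ 0x2d3a = 0x2d3a
+ 0xdde2 = 0x0b1d
+ 0xc411 = 0xcf2e
+ 0x51b4 = 0x20e3
One's complement: ~0x20e3
Checksum = 0xdf1c


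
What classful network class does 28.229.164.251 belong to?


First octet: 28
Binary: 00011100
0xxxxxxx -> Class A (1-126)
Class A, default mask 255.0.0.0 (/8)


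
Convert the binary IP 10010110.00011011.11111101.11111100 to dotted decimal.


10010110 = 150
00011011 = 27
11111101 = 253
11111100 = 252
IP: 150.27.253.252


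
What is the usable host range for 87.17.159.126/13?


Network: 87.16.0.0
Broadcast: 87.23.255.255
First usable = network + 1
Last usable = broadcast - 1
Range: 87.16.0.1 to 87.23.255.254


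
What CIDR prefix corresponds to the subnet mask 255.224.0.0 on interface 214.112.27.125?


Binary: 11111111.11100000.00000000.00000000
Count leading 1s
Prefix: /11


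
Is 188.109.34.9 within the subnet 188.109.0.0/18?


Subnet network: 188.109.0.0
Test IP AND mask: 188.109.0.0
Yes, 188.109.34.9 is in 188.109.0.0/18


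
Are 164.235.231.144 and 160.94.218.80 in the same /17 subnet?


Mask: 255.255.128.0
164.235.231.144 AND mask = 164.235.128.0
160.94.218.80 AND mask = 160.94.128.0
No, different subnets (164.235.128.0 vs 160.94.128.0)


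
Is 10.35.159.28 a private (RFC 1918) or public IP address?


RFC 1918 private ranges:
  10.0.0.0/8 (10.0.0.0 - 10.255.255.255)
  172.16.0.0/12 (172.16.0.0 - 172.31.255.255)
  192.168.0.0/16 (192.168.0.0 - 192.168.255.255)
Private (in 10.0.0.0/8)


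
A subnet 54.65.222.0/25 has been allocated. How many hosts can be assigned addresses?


Host bits = 32 - 25 = 7
Total addresses = 2^7 = 128
Usable = total - 2 (network and broadcast)
Usable hosts: 126


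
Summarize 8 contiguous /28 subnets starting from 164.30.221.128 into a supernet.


Original prefix: /28
Number of subnets: 8 = 2^3
New prefix = 28 - 3 = 25
Supernet: 164.30.221.128/25


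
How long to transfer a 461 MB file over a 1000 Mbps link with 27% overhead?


Effective throughput = 1000 * (1 - 27/100) = 730 Mbps
File size in Mb = 461 * 8 = 3688 Mb
Time = 3688 / 730
Time = 5.0521 seconds


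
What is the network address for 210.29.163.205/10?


IP:   11010010.00011101.10100011.11001101
Mask: 11111111.11000000.00000000.00000000
AND operation:
Net:  11010010.00000000.00000000.00000000
Network: 210.0.0.0/10


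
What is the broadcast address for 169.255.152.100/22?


Network: 169.255.152.0/22
Host bits = 10
Set all host bits to 1:
Broadcast: 169.255.155.255


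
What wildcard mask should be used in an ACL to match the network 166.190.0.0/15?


Subnet mask: 255.254.0.0
Wildcard = 255.255.255.255 - subnet mask
255 - 255 = 0
255 - 254 = 1
255 - 0 = 255
255 - 0 = 255
Wildcard: 0.1.255.255


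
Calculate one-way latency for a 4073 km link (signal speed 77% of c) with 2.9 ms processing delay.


Speed = 0.77 * 3e5 km/s = 231000 km/s
Propagation delay = 4073 / 231000 = 0.0176 s = 17.632 ms
Processing delay = 2.9 ms
Total one-way latency = 20.532 ms


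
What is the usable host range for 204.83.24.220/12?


Network: 204.80.0.0
Broadcast: 204.95.255.255
First usable = network + 1
Last usable = broadcast - 1
Range: 204.80.0.1 to 204.95.255.254


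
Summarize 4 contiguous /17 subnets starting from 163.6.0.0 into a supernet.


Original prefix: /17
Number of subnets: 4 = 2^2
New prefix = 17 - 2 = 15
Supernet: 163.6.0.0/15


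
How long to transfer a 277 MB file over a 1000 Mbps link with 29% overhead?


Effective throughput = 1000 * (1 - 29/100) = 710 Mbps
File size in Mb = 277 * 8 = 2216 Mb
Time = 2216 / 710
Time = 3.1211 seconds


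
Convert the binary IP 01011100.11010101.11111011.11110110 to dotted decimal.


01011100 = 92
11010101 = 213
11111011 = 251
11110110 = 246
IP: 92.213.251.246


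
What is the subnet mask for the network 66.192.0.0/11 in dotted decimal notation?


/11 means 11 network bits, 21 host bits
Binary: 11111111111000000000000000000000
Mask: 255.224.0.0


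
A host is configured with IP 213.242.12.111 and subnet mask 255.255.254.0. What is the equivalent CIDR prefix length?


Binary: 11111111.11111111.11111110.00000000
Count leading 1s
Prefix: /23


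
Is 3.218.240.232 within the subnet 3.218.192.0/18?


Subnet network: 3.218.192.0
Test IP AND mask: 3.218.192.0
Yes, 3.218.240.232 is in 3.218.192.0/18


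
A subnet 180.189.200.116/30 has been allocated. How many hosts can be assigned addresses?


Host bits = 32 - 30 = 2
Total addresses = 2^2 = 4
Usable = total - 2 (network and broadcast)
Usable hosts: 2


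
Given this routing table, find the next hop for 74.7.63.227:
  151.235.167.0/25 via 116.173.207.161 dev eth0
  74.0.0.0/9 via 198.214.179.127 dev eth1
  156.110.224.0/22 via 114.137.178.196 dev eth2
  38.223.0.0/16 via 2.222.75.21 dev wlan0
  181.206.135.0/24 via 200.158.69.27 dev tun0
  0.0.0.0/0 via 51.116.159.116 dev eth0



Longest prefix match for 74.7.63.227:
  /25 151.235.167.0: no
  /9 74.0.0.0: MATCH
  /22 156.110.224.0: no
  /16 38.223.0.0: no
  /24 181.206.135.0: no
  /0 0.0.0.0: MATCH
Selected: next-hop 198.214.179.127 via eth1 (matched /9)


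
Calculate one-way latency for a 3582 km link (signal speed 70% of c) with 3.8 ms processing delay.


Speed = 0.7 * 3e5 km/s = 210000 km/s
Propagation delay = 3582 / 210000 = 0.0171 s = 17.0571 ms
Processing delay = 3.8 ms
Total one-way latency = 20.8571 ms


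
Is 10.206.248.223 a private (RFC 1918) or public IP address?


RFC 1918 private ranges:
  10.0.0.0/8 (10.0.0.0 - 10.255.255.255)
  172.16.0.0/12 (172.16.0.0 - 172.31.255.255)
  192.168.0.0/16 (192.168.0.0 - 192.168.255.255)
Private (in 10.0.0.0/8)


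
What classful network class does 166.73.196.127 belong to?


First octet: 166
Binary: 10100110
10xxxxxx -> Class B (128-191)
Class B, default mask 255.255.0.0 (/16)


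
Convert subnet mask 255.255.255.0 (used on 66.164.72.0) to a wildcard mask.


Subnet mask: 255.255.255.0
Wildcard = 255.255.255.255 - subnet mask
255 - 255 = 0
255 - 255 = 0
255 - 255 = 0
255 - 0 = 255
Wildcard: 0.0.0.255


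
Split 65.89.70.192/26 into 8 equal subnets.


New prefix = 26 + 3 = 29
Each subnet has 8 addresses
  65.89.70.192/29
  65.89.70.200/29
  65.89.70.208/29
  65.89.70.216/29
  65.89.70.224/29
  65.89.70.232/29
  65.89.70.240/29
  65.89.70.248/29
Subnets: 65.89.70.192/29, 65.89.70.200/29, 65.89.70.208/29, 65.89.70.216/29, 65.89.70.224/29, 65.89.70.232/29, 65.89.70.240/29, 65.89.70.248/29


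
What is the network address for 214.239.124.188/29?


IP:   11010110.11101111.01111100.10111100
Mask: 11111111.11111111.11111111.11111000
AND operation:
Net:  11010110.11101111.01111100.10111000
Network: 214.239.124.184/29


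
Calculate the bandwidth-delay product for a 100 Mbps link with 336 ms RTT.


BDP = bandwidth * RTT
= 100 Mbps * 336 ms
= 100 * 1e6 * 336 / 1000 bits
= 33600000 bits
= 4200000 bytes
= 4101.5625 KB
BDP = 33600000 bits (4200000 bytes)


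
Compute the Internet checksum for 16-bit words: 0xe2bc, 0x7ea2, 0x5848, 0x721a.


Sum all words (with carry folding):
+ 0xe2bc = 0xe2bc
+ 0x7ea2 = 0x615f
+ 0x5848 = 0xb9a7
+ 0x721a = 0x2bc2
One's complement: ~0x2bc2
Checksum = 0xd43d


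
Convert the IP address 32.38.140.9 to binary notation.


32 = 00100000
38 = 00100110
140 = 10001100
9 = 00001001
Binary: 00100000.00100110.10001100.00001001


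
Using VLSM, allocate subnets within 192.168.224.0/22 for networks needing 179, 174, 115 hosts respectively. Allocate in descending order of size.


179 hosts -> /24 (254 usable): 192.168.224.0/24
174 hosts -> /24 (254 usable): 192.168.225.0/24
115 hosts -> /25 (126 usable): 192.168.226.0/25
Allocation: 192.168.224.0/24 (179 hosts, 254 usable); 192.168.225.0/24 (174 hosts, 254 usable); 192.168.226.0/25 (115 hosts, 126 usable)


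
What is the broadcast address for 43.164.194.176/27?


Network: 43.164.194.160/27
Host bits = 5
Set all host bits to 1:
Broadcast: 43.164.194.191


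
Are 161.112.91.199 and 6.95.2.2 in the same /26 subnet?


Mask: 255.255.255.192
161.112.91.199 AND mask = 161.112.91.192
6.95.2.2 AND mask = 6.95.2.0
No, different subnets (161.112.91.192 vs 6.95.2.0)


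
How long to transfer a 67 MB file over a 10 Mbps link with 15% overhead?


Effective throughput = 10 * (1 - 15/100) = 8.5 Mbps
File size in Mb = 67 * 8 = 536 Mb
Time = 536 / 8.5
Time = 63.0588 seconds


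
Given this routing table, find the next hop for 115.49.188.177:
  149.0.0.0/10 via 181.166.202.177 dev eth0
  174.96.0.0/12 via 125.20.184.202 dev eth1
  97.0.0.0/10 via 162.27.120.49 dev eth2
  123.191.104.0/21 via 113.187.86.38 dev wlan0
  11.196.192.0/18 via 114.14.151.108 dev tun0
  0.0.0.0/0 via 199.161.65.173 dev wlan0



Longest prefix match for 115.49.188.177:
  /10 149.0.0.0: no
  /12 174.96.0.0: no
  /10 97.0.0.0: no
  /21 123.191.104.0: no
  /18 11.196.192.0: no
  /0 0.0.0.0: MATCH
Selected: next-hop 199.161.65.173 via wlan0 (matched /0)


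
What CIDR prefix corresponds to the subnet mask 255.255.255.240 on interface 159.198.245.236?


Binary: 11111111.11111111.11111111.11110000
Count leading 1s
Prefix: /28


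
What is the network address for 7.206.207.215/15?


IP:   00000111.11001110.11001111.11010111
Mask: 11111111.11111110.00000000.00000000
AND operation:
Net:  00000111.11001110.00000000.00000000
Network: 7.206.0.0/15


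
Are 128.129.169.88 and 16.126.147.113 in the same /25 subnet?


Mask: 255.255.255.128
128.129.169.88 AND mask = 128.129.169.0
16.126.147.113 AND mask = 16.126.147.0
No, different subnets (128.129.169.0 vs 16.126.147.0)


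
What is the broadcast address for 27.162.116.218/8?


Network: 27.0.0.0/8
Host bits = 24
Set all host bits to 1:
Broadcast: 27.255.255.255


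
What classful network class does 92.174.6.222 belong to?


First octet: 92
Binary: 01011100
0xxxxxxx -> Class A (1-126)
Class A, default mask 255.0.0.0 (/8)


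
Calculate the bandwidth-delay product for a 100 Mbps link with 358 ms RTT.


BDP = bandwidth * RTT
= 100 Mbps * 358 ms
= 100 * 1e6 * 358 / 1000 bits
= 35800000 bits
= 4475000 bytes
= 4370.1172 KB
BDP = 35800000 bits (4475000 bytes)


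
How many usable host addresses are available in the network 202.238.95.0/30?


Host bits = 32 - 30 = 2
Total addresses = 2^2 = 4
Usable = total - 2 (network and broadcast)
Usable hosts: 2


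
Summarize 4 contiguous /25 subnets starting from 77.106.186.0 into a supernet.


Original prefix: /25
Number of subnets: 4 = 2^2
New prefix = 25 - 2 = 23
Supernet: 77.106.186.0/23


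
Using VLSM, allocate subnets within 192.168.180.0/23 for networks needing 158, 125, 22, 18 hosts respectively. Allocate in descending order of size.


158 hosts -> /24 (254 usable): 192.168.180.0/24
125 hosts -> /25 (126 usable): 192.168.181.0/25
22 hosts -> /27 (30 usable): 192.168.181.128/27
18 hosts -> /27 (30 usable): 192.168.181.160/27
Allocation: 192.168.180.0/24 (158 hosts, 254 usable); 192.168.181.0/25 (125 hosts, 126 usable); 192.168.181.128/27 (22 hosts, 30 usable); 192.168.181.160/27 (18 hosts, 30 usable)


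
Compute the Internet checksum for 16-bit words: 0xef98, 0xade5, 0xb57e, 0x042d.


Sum all words (with carry folding):
+ 0xef98 = 0xef98
+ 0xade5 = 0x9d7e
+ 0xb57e = 0x52fd
+ 0x042d = 0x572a
One's complement: ~0x572a
Checksum = 0xa8d5


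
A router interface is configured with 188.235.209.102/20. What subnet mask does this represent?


/20 means 20 network bits, 12 host bits
Binary: 11111111111111111111000000000000
Mask: 255.255.240.0


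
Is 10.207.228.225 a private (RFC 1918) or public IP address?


RFC 1918 private ranges:
  10.0.0.0/8 (10.0.0.0 - 10.255.255.255)
  172.16.0.0/12 (172.16.0.0 - 172.31.255.255)
  192.168.0.0/16 (192.168.0.0 - 192.168.255.255)
Private (in 10.0.0.0/8)


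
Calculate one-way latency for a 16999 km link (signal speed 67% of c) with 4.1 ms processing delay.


Speed = 0.67 * 3e5 km/s = 201000 km/s
Propagation delay = 16999 / 201000 = 0.0846 s = 84.5721 ms
Processing delay = 4.1 ms
Total one-way latency = 88.6721 ms


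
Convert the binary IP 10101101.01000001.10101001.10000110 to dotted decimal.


10101101 = 173
01000001 = 65
10101001 = 169
10000110 = 134
IP: 173.65.169.134


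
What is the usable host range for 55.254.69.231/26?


Network: 55.254.69.192
Broadcast: 55.254.69.255
First usable = network + 1
Last usable = broadcast - 1
Range: 55.254.69.193 to 55.254.69.254


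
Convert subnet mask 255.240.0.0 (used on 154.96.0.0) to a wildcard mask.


Subnet mask: 255.240.0.0
Wildcard = 255.255.255.255 - subnet mask
255 - 255 = 0
255 - 240 = 15
255 - 0 = 255
255 - 0 = 255
Wildcard: 0.15.255.255


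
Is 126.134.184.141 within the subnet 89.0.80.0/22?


Subnet network: 89.0.80.0
Test IP AND mask: 126.134.184.0
No, 126.134.184.141 is not in 89.0.80.0/22


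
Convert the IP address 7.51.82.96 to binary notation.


7 = 00000111
51 = 00110011
82 = 01010010
96 = 01100000
Binary: 00000111.00110011.01010010.01100000


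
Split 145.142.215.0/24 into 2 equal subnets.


New prefix = 24 + 1 = 25
Each subnet has 128 addresses
  145.142.215.0/25
  145.142.215.128/25
Subnets: 145.142.215.0/25, 145.142.215.128/25


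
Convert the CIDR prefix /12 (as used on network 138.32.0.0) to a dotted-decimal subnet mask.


/12 means 12 network bits, 20 host bits
Binary: 11111111111100000000000000000000
Mask: 255.240.0.0


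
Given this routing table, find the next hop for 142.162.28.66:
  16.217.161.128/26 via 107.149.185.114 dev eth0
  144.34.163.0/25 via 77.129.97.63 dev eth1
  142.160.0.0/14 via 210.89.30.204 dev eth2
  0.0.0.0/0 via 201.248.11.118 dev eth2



Longest prefix match for 142.162.28.66:
  /26 16.217.161.128: no
  /25 144.34.163.0: no
  /14 142.160.0.0: MATCH
  /0 0.0.0.0: MATCH
Selected: next-hop 210.89.30.204 via eth2 (matched /14)


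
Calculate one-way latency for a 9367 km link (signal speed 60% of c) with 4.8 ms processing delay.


Speed = 0.6 * 3e5 km/s = 180000 km/s
Propagation delay = 9367 / 180000 = 0.052 s = 52.0389 ms
Processing delay = 4.8 ms
Total one-way latency = 56.8389 ms


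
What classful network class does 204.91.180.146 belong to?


First octet: 204
Binary: 11001100
110xxxxx -> Class C (192-223)
Class C, default mask 255.255.255.0 (/24)


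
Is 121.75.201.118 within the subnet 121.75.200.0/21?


Subnet network: 121.75.200.0
Test IP AND mask: 121.75.200.0
Yes, 121.75.201.118 is in 121.75.200.0/21


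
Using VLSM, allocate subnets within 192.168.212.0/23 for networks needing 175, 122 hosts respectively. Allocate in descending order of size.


175 hosts -> /24 (254 usable): 192.168.212.0/24
122 hosts -> /25 (126 usable): 192.168.213.0/25
Allocation: 192.168.212.0/24 (175 hosts, 254 usable); 192.168.213.0/25 (122 hosts, 126 usable)


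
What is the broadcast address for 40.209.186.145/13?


Network: 40.208.0.0/13
Host bits = 19
Set all host bits to 1:
Broadcast: 40.215.255.255


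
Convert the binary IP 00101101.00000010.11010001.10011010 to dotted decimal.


00101101 = 45
00000010 = 2
11010001 = 209
10011010 = 154
IP: 45.2.209.154


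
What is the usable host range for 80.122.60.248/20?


Network: 80.122.48.0
Broadcast: 80.122.63.255
First usable = network + 1
Last usable = broadcast - 1
Range: 80.122.48.1 to 80.122.63.254


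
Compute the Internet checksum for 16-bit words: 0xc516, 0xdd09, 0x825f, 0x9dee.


Sum all words (with carry folding):
+ 0xc516 = 0xc516
+ 0xdd09 = 0xa220
+ 0x825f = 0x2480
+ 0x9dee = 0xc26e
One's complement: ~0xc26e
Checksum = 0x3d91


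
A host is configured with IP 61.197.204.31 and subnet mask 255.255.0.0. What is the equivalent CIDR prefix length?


Binary: 11111111.11111111.00000000.00000000
Count leading 1s
Prefix: /16


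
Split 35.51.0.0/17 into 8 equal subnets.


New prefix = 17 + 3 = 20
Each subnet has 4096 addresses
  35.51.0.0/20
  35.51.16.0/20
  35.51.32.0/20
  35.51.48.0/20
  35.51.64.0/20
  35.51.80.0/20
  35.51.96.0/20
  35.51.112.0/20
Subnets: 35.51.0.0/20, 35.51.16.0/20, 35.51.32.0/20, 35.51.48.0/20, 35.51.64.0/20, 35.51.80.0/20, 35.51.96.0/20, 35.51.112.0/20


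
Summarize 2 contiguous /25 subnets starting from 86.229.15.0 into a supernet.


Original prefix: /25
Number of subnets: 2 = 2^1
New prefix = 25 - 1 = 24
Supernet: 86.229.15.0/24


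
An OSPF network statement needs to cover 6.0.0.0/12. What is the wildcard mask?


Subnet mask: 255.240.0.0
Wildcard = 255.255.255.255 - subnet mask
255 - 255 = 0
255 - 240 = 15
255 - 0 = 255
255 - 0 = 255
Wildcard: 0.15.255.255


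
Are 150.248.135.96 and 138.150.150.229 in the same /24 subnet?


Mask: 255.255.255.0
150.248.135.96 AND mask = 150.248.135.0
138.150.150.229 AND mask = 138.150.150.0
No, different subnets (150.248.135.0 vs 138.150.150.0)


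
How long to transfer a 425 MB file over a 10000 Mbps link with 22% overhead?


Effective throughput = 10000 * (1 - 22/100) = 7800 Mbps
File size in Mb = 425 * 8 = 3400 Mb
Time = 3400 / 7800
Time = 0.4359 seconds


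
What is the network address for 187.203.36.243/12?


IP:   10111011.11001011.00100100.11110011
Mask: 11111111.11110000.00000000.00000000
AND operation:
Net:  10111011.11000000.00000000.00000000
Network: 187.192.0.0/12


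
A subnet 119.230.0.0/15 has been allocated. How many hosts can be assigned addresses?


Host bits = 32 - 15 = 17
Total addresses = 2^17 = 131072
Usable = total - 2 (network and broadcast)
Usable hosts: 131070


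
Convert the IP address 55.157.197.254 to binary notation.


55 = 00110111
157 = 10011101
197 = 11000101
254 = 11111110
Binary: 00110111.10011101.11000101.11111110


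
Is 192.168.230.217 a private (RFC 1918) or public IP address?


RFC 1918 private ranges:
  10.0.0.0/8 (10.0.0.0 - 10.255.255.255)
  172.16.0.0/12 (172.16.0.0 - 172.31.255.255)
  192.168.0.0/16 (192.168.0.0 - 192.168.255.255)
Private (in 192.168.0.0/16)


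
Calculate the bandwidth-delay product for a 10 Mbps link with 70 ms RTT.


BDP = bandwidth * RTT
= 10 Mbps * 70 ms
= 10 * 1e6 * 70 / 1000 bits
= 700000 bits
= 87500 bytes
= 85.4492 KB
BDP = 700000 bits (87500 bytes)


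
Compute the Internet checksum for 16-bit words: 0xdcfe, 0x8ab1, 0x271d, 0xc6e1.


Sum all words (with carry folding):
+ 0xdcfe = 0xdcfe
+ 0x8ab1 = 0x67b0
+ 0x271d = 0x8ecd
+ 0xc6e1 = 0x55af
One's complement: ~0x55af
Checksum = 0xaa50


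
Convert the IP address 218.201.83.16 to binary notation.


218 = 11011010
201 = 11001001
83 = 01010011
16 = 00010000
Binary: 11011010.11001001.01010011.00010000


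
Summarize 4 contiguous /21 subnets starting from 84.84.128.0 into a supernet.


Original prefix: /21
Number of subnets: 4 = 2^2
New prefix = 21 - 2 = 19
Supernet: 84.84.128.0/19


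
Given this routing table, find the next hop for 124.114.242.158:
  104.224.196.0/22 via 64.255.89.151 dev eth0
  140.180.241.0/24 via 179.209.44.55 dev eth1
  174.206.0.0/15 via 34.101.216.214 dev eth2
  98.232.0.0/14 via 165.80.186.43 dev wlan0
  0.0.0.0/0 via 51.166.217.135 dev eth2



Longest prefix match for 124.114.242.158:
  /22 104.224.196.0: no
  /24 140.180.241.0: no
  /15 174.206.0.0: no
  /14 98.232.0.0: no
  /0 0.0.0.0: MATCH
Selected: next-hop 51.166.217.135 via eth2 (matched /0)


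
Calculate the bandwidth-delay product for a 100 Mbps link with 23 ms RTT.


BDP = bandwidth * RTT
= 100 Mbps * 23 ms
= 100 * 1e6 * 23 / 1000 bits
= 2300000 bits
= 287500 bytes
= 280.7617 KB
BDP = 2300000 bits (287500 bytes)


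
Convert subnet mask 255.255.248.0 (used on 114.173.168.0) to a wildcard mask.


Subnet mask: 255.255.248.0
Wildcard = 255.255.255.255 - subnet mask
255 - 255 = 0
255 - 255 = 0
255 - 248 = 7
255 - 0 = 255
Wildcard: 0.0.7.255


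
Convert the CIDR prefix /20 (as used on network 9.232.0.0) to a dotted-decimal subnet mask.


/20 means 20 network bits, 12 host bits
Binary: 11111111111111111111000000000000
Mask: 255.255.240.0


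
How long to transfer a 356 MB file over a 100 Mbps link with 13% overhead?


Effective throughput = 100 * (1 - 13/100) = 87 Mbps
File size in Mb = 356 * 8 = 2848 Mb
Time = 2848 / 87
Time = 32.7356 seconds


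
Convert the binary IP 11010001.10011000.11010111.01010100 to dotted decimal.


11010001 = 209
10011000 = 152
11010111 = 215
01010100 = 84
IP: 209.152.215.84


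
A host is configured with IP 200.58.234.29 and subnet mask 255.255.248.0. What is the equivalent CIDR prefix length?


Binary: 11111111.11111111.11111000.00000000
Count leading 1s
Prefix: /21


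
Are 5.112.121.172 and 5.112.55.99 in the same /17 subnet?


Mask: 255.255.128.0
5.112.121.172 AND mask = 5.112.0.0
5.112.55.99 AND mask = 5.112.0.0
Yes, same subnet (5.112.0.0)


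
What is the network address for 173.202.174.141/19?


IP:   10101101.11001010.10101110.10001101
Mask: 11111111.11111111.11100000.00000000
AND operation:
Net:  10101101.11001010.10100000.00000000
Network: 173.202.160.0/19


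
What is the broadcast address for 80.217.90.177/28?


Network: 80.217.90.176/28
Host bits = 4
Set all host bits to 1:
Broadcast: 80.217.90.191


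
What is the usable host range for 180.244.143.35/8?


Network: 180.0.0.0
Broadcast: 180.255.255.255
First usable = network + 1
Last usable = broadcast - 1
Range: 180.0.0.1 to 180.255.255.254


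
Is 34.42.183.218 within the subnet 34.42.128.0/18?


Subnet network: 34.42.128.0
Test IP AND mask: 34.42.128.0
Yes, 34.42.183.218 is in 34.42.128.0/18


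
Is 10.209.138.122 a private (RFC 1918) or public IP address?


RFC 1918 private ranges:
  10.0.0.0/8 (10.0.0.0 - 10.255.255.255)
  172.16.0.0/12 (172.16.0.0 - 172.31.255.255)
  192.168.0.0/16 (192.168.0.0 - 192.168.255.255)
Private (in 10.0.0.0/8)


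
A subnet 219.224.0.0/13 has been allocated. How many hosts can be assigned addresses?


Host bits = 32 - 13 = 19
Total addresses = 2^19 = 524288
Usable = total - 2 (network and broadcast)
Usable hosts: 524286


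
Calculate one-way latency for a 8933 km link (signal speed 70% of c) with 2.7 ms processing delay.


Speed = 0.7 * 3e5 km/s = 210000 km/s
Propagation delay = 8933 / 210000 = 0.0425 s = 42.5381 ms
Processing delay = 2.7 ms
Total one-way latency = 45.2381 ms


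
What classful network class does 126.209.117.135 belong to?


First octet: 126
Binary: 01111110
0xxxxxxx -> Class A (1-126)
Class A, default mask 255.0.0.0 (/8)


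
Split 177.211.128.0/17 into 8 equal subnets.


New prefix = 17 + 3 = 20
Each subnet has 4096 addresses
  177.211.128.0/20
  177.211.144.0/20
  177.211.160.0/20
  177.211.176.0/20
  177.211.192.0/20
  177.211.208.0/20
  177.211.224.0/20
  177.211.240.0/20
Subnets: 177.211.128.0/20, 177.211.144.0/20, 177.211.160.0/20, 177.211.176.0/20, 177.211.192.0/20, 177.211.208.0/20, 177.211.224.0/20, 177.211.240.0/20


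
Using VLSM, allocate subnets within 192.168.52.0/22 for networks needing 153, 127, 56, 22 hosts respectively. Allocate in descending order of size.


153 hosts -> /24 (254 usable): 192.168.52.0/24
127 hosts -> /24 (254 usable): 192.168.53.0/24
56 hosts -> /26 (62 usable): 192.168.54.0/26
22 hosts -> /27 (30 usable): 192.168.54.64/27
Allocation: 192.168.52.0/24 (153 hosts, 254 usable); 192.168.53.0/24 (127 hosts, 254 usable); 192.168.54.0/26 (56 hosts, 62 usable); 192.168.54.64/27 (22 hosts, 30 usable)


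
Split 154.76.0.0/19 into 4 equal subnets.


New prefix = 19 + 2 = 21
Each subnet has 2048 addresses
  154.76.0.0/21
  154.76.8.0/21
  154.76.16.0/21
  154.76.24.0/21
Subnets: 154.76.0.0/21, 154.76.8.0/21, 154.76.16.0/21, 154.76.24.0/21


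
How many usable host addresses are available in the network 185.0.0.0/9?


Host bits = 32 - 9 = 23
Total addresses = 2^23 = 8388608
Usable = total - 2 (network and broadcast)
Usable hosts: 8388606


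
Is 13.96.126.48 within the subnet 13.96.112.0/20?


Subnet network: 13.96.112.0
Test IP AND mask: 13.96.112.0
Yes, 13.96.126.48 is in 13.96.112.0/20


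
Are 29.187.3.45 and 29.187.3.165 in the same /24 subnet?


Mask: 255.255.255.0
29.187.3.45 AND mask = 29.187.3.0
29.187.3.165 AND mask = 29.187.3.0
Yes, same subnet (29.187.3.0)


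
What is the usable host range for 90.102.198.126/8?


Network: 90.0.0.0
Broadcast: 90.255.255.255
First usable = network + 1
Last usable = broadcast - 1
Range: 90.0.0.1 to 90.255.255.254


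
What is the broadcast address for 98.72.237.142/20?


Network: 98.72.224.0/20
Host bits = 12
Set all host bits to 1:
Broadcast: 98.72.239.255


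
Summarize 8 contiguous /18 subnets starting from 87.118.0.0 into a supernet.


Original prefix: /18
Number of subnets: 8 = 2^3
New prefix = 18 - 3 = 15
Supernet: 87.118.0.0/15


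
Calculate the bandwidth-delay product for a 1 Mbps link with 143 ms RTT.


BDP = bandwidth * RTT
= 1 Mbps * 143 ms
= 1 * 1e6 * 143 / 1000 bits
= 143000 bits
= 17875 bytes
= 17.4561 KB
BDP = 143000 bits (17875 bytes)


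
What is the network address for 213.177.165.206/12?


IP:   11010101.10110001.10100101.11001110
Mask: 11111111.11110000.00000000.00000000
AND operation:
Net:  11010101.10110000.00000000.00000000
Network: 213.176.0.0/12


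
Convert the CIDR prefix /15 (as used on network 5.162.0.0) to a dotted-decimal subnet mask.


/15 means 15 network bits, 17 host bits
Binary: 11111111111111100000000000000000
Mask: 255.254.0.0


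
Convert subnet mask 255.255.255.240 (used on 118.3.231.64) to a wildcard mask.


Subnet mask: 255.255.255.240
Wildcard = 255.255.255.255 - subnet mask
255 - 255 = 0
255 - 255 = 0
255 - 255 = 0
255 - 240 = 15
Wildcard: 0.0.0.15


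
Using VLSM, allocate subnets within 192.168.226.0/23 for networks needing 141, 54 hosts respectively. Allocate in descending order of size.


141 hosts -> /24 (254 usable): 192.168.226.0/24
54 hosts -> /26 (62 usable): 192.168.227.0/26
Allocation: 192.168.226.0/24 (141 hosts, 254 usable); 192.168.227.0/26 (54 hosts, 62 usable)


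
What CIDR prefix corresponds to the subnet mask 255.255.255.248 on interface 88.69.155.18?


Binary: 11111111.11111111.11111111.11111000
Count leading 1s
Prefix: /29


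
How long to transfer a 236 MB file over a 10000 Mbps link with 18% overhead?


Effective throughput = 10000 * (1 - 18/100) = 8200 Mbps
File size in Mb = 236 * 8 = 1888 Mb
Time = 1888 / 8200
Time = 0.2302 seconds


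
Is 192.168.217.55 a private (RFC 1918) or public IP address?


RFC 1918 private ranges:
  10.0.0.0/8 (10.0.0.0 - 10.255.255.255)
  172.16.0.0/12 (172.16.0.0 - 172.31.255.255)
  192.168.0.0/16 (192.168.0.0 - 192.168.255.255)
Private (in 192.168.0.0/16)


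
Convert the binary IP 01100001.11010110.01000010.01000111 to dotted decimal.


01100001 = 97
11010110 = 214
01000010 = 66
01000111 = 71
IP: 97.214.66.71


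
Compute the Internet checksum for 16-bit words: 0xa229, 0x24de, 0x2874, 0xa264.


Sum all words (with carry folding):
+ 0xa229 = 0xa229
+ 0x24de = 0xc707
+ 0x2874 = 0xef7b
+ 0xa264 = 0x91e0
One's complement: ~0x91e0
Checksum = 0x6e1f


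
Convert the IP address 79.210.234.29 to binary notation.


79 = 01001111
210 = 11010010
234 = 11101010
29 = 00011101
Binary: 01001111.11010010.11101010.00011101


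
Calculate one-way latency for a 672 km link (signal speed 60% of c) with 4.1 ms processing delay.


Speed = 0.6 * 3e5 km/s = 180000 km/s
Propagation delay = 672 / 180000 = 0.0037 s = 3.7333 ms
Processing delay = 4.1 ms
Total one-way latency = 7.8333 ms


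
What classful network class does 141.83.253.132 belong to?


First octet: 141
Binary: 10001101
10xxxxxx -> Class B (128-191)
Class B, default mask 255.255.0.0 (/16)


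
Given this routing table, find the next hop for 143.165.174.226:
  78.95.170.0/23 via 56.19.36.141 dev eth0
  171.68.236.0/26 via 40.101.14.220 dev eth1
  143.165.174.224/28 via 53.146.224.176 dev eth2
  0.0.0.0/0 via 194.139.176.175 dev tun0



Longest prefix match for 143.165.174.226:
  /23 78.95.170.0: no
  /26 171.68.236.0: no
  /28 143.165.174.224: MATCH
  /0 0.0.0.0: MATCH
Selected: next-hop 53.146.224.176 via eth2 (matched /28)


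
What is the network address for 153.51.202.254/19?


IP:   10011001.00110011.11001010.11111110
Mask: 11111111.11111111.11100000.00000000
AND operation:
Net:  10011001.00110011.11000000.00000000
Network: 153.51.192.0/19


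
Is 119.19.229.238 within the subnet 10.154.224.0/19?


Subnet network: 10.154.224.0
Test IP AND mask: 119.19.224.0
No, 119.19.229.238 is not in 10.154.224.0/19


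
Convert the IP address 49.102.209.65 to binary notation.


49 = 00110001
102 = 01100110
209 = 11010001
65 = 01000001
Binary: 00110001.01100110.11010001.01000001


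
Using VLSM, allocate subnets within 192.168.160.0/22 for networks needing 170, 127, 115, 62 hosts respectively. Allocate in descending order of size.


170 hosts -> /24 (254 usable): 192.168.160.0/24
127 hosts -> /24 (254 usable): 192.168.161.0/24
115 hosts -> /25 (126 usable): 192.168.162.0/25
62 hosts -> /26 (62 usable): 192.168.162.128/26
Allocation: 192.168.160.0/24 (170 hosts, 254 usable); 192.168.161.0/24 (127 hosts, 254 usable); 192.168.162.0/25 (115 hosts, 126 usable); 192.168.162.128/26 (62 hosts, 62 usable)


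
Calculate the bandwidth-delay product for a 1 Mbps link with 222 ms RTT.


BDP = bandwidth * RTT
= 1 Mbps * 222 ms
= 1 * 1e6 * 222 / 1000 bits
= 222000 bits
= 27750 bytes
= 27.0996 KB
BDP = 222000 bits (27750 bytes)


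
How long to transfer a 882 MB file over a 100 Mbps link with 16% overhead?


Effective throughput = 100 * (1 - 16/100) = 84 Mbps
File size in Mb = 882 * 8 = 7056 Mb
Time = 7056 / 84
Time = 84 seconds


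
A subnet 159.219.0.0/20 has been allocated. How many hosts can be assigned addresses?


Host bits = 32 - 20 = 12
Total addresses = 2^12 = 4096
Usable = total - 2 (network and broadcast)
Usable hosts: 4094


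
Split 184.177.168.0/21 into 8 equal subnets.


New prefix = 21 + 3 = 24
Each subnet has 256 addresses
  184.177.168.0/24
  184.177.169.0/24
  184.177.170.0/24
  184.177.171.0/24
  184.177.172.0/24
  184.177.173.0/24
  184.177.174.0/24
  184.177.175.0/24
Subnets: 184.177.168.0/24, 184.177.169.0/24, 184.177.170.0/24, 184.177.171.0/24, 184.177.172.0/24, 184.177.173.0/24, 184.177.174.0/24, 184.177.175.0/24


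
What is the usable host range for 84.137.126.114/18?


Network: 84.137.64.0
Broadcast: 84.137.127.255
First usable = network + 1
Last usable = broadcast - 1
Range: 84.137.64.1 to 84.137.127.254


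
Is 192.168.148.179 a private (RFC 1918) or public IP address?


RFC 1918 private ranges:
  10.0.0.0/8 (10.0.0.0 - 10.255.255.255)
  172.16.0.0/12 (172.16.0.0 - 172.31.255.255)
  192.168.0.0/16 (192.168.0.0 - 192.168.255.255)
Private (in 192.168.0.0/16)


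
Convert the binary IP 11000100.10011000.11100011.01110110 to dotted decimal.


11000100 = 196
10011000 = 152
11100011 = 227
01110110 = 118
IP: 196.152.227.118


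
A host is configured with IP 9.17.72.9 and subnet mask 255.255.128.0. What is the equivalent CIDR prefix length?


Binary: 11111111.11111111.10000000.00000000
Count leading 1s
Prefix: /17


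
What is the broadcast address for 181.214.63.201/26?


Network: 181.214.63.192/26
Host bits = 6
Set all host bits to 1:
Broadcast: 181.214.63.255


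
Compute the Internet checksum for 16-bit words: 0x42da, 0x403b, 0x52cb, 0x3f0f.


Sum all words (with carry folding):
+ 0x42da = 0x42da
+ 0x403b = 0x8315
+ 0x52cb = 0xd5e0
+ 0x3f0f = 0x14f0
One's complement: ~0x14f0
Checksum = 0xeb0f


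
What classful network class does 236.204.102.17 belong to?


First octet: 236
Binary: 11101100
1110xxxx -> Class D (224-239)
Class D (multicast), default mask N/A


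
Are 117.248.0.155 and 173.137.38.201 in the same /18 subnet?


Mask: 255.255.192.0
117.248.0.155 AND mask = 117.248.0.0
173.137.38.201 AND mask = 173.137.0.0
No, different subnets (117.248.0.0 vs 173.137.0.0)


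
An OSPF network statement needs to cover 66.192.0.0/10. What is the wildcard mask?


Subnet mask: 255.192.0.0
Wildcard = 255.255.255.255 - subnet mask
255 - 255 = 0
255 - 192 = 63
255 - 0 = 255
255 - 0 = 255
Wildcard: 0.63.255.255


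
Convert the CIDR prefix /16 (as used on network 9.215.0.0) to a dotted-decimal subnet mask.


/16 means 16 network bits, 16 host bits
Binary: 11111111111111110000000000000000
Mask: 255.255.0.0


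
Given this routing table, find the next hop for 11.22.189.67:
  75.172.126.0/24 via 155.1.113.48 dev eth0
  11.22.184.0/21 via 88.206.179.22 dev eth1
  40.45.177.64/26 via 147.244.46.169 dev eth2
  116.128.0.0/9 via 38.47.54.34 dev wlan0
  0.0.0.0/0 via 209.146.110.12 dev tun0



Longest prefix match for 11.22.189.67:
  /24 75.172.126.0: no
  /21 11.22.184.0: MATCH
  /26 40.45.177.64: no
  /9 116.128.0.0: no
  /0 0.0.0.0: MATCH
Selected: next-hop 88.206.179.22 via eth1 (matched /21)
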